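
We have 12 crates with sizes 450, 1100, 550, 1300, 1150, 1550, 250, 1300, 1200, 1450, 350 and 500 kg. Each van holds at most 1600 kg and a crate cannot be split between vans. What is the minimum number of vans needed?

Total = 1550 + 1450 + 1300 + 1300 + 1200 + 1150 + 1100 + 550 + 500 + 450 + 350 + 250 = 11150 kg.
Lower bound: ⌈11150/1600⌉ = 7 vans.
A packing using 8 vans:
  van 1: 1550 = 1550
  van 2: 1450 = 1450
  van 3: 1300 + 250 = 1550
  van 4: 1300 = 1300
  van 5: 1200 + 350 = 1550
  van 6: 1150 + 450 = 1600
  van 7: 1100 + 500 = 1600
  van 8: 550 = 550
No arrangement into 7 vans stays within capacity, so 8 is optimal.

8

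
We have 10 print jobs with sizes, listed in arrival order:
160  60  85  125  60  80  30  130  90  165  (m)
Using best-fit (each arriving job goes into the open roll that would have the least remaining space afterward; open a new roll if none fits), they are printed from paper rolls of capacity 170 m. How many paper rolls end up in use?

  160 → roll 1 (new)  [load 160/170]
  60 → roll 2 (new)  [load 60/170]
  85 → roll 2  [load 145/170]
  125 → roll 3 (new)  [load 125/170]
  60 → roll 4 (new)  [load 60/170]
  80 → roll 4  [load 140/170]
  30 → roll 4  [load 170/170]
  130 → roll 5 (new)  [load 130/170]
  90 → roll 6 (new)  [load 90/170]
  165 → roll 7 (new)  [load 165/170]
7 paper rolls opened.

7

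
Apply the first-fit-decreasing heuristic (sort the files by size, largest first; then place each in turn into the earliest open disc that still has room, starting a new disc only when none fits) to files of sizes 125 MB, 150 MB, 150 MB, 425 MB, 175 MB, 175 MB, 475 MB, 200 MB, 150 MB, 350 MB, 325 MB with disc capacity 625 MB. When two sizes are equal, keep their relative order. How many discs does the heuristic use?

Sorted descending: 475, 425, 350, 325, 200, 175, 175, 150, 150, 150, 125.
  475 → disc 1 (new)  [load 475/625]
  425 → disc 2 (new)  [load 425/625]
  350 → disc 3 (new)  [load 350/625]
  325 → disc 4 (new)  [load 325/625]
  200 → disc 2  [load 625/625]
  175 → disc 3  [load 525/625]
  175 → disc 4  [load 500/625]
  150 → disc 1  [load 625/625]
  150 → disc 5 (new)  [load 150/625]
  150 → disc 5  [load 300/625]
  125 → disc 4  [load 625/625]
5 discs opened.

5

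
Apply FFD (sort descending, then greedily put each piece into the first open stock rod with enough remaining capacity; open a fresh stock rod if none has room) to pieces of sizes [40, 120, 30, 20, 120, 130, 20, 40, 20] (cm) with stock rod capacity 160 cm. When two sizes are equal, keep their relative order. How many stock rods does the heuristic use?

Sorted descending: 130, 120, 120, 40, 40, 30, 20, 20, 20.
  130 → stock rod 1 (new)  [load 130/160]
  120 → stock rod 2 (new)  [load 120/160]
  120 → stock rod 3 (new)  [load 120/160]
  40 → stock rod 2  [load 160/160]
  40 → stock rod 3  [load 160/160]
  30 → stock rod 1  [load 160/160]
  20 → stock rod 4 (new)  [load 20/160]
  20 → stock rod 4  [load 40/160]
  20 → stock rod 4  [load 60/160]
4 stock rods opened.

4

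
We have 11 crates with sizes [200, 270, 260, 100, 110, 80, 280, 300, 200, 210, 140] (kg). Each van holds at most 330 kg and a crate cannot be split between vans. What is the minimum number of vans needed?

8

Total = 300 + 280 + 270 + 260 + 210 + 200 + 200 + 140 + 110 + 100 + 80 = 2150 kg.
Lower bound: ⌈2150/330⌉ = 7 vans.
A packing using 8 vans:
  van 1: 300 = 300
  van 2: 280 = 280
  van 3: 270 = 270
  van 4: 260 = 260
  van 5: 210 + 110 = 320
  van 6: 200 + 100 = 300
  van 7: 200 + 80 = 280
  van 8: 140 = 140
No arrangement into 7 vans stays within capacity, so 8 is optimal.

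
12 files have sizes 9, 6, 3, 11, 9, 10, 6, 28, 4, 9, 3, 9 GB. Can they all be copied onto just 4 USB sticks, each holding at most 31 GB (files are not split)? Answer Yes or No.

Yes

A valid assignment using 4 USB sticks:
  USB stick 1: 28 + 3 = 31
  USB stick 2: 11 + 10 + 9 = 30
  USB stick 3: 9 + 9 + 9 + 4 = 31
  USB stick 4: 6 + 6 + 3 = 15
Every load is within 31 GB, so 4 USB sticks suffice.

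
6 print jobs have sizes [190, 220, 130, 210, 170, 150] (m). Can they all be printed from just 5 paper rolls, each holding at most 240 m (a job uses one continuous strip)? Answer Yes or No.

Total = 1070 m; ⌈1070/240⌉ = 5.
6 print jobs each exceed half the capacity and cannot share a roll, forcing at least 6 paper rolls.
At least 6 paper rolls are required, but only 5 are allowed.

No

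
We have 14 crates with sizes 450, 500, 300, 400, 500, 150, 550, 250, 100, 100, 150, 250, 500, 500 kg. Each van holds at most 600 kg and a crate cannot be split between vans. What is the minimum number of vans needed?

Total = 550 + 500 + 500 + 500 + 500 + 450 + 400 + 300 + 250 + 250 + 150 + 150 + 100 + 100 = 4700 kg.
Lower bound: ⌈4700/600⌉ = 8 vans.
A packing using 9 vans:
  van 1: 550 = 550
  van 2: 500 + 100 = 600
  van 3: 500 + 100 = 600
  van 4: 500 = 500
  van 5: 500 = 500
  van 6: 450 + 150 = 600
  van 7: 400 + 150 = 550
  van 8: 300 + 250 = 550
  van 9: 250 = 250
No arrangement into 8 vans stays within capacity, so 9 is optimal.

9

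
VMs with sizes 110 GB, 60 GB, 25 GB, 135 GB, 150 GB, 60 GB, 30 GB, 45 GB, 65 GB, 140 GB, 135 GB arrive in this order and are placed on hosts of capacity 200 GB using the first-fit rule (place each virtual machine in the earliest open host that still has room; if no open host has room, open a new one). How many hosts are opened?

  110 → host 1 (new)  [load 110/200]
  60 → host 1  [load 170/200]
  25 → host 1  [load 195/200]
  135 → host 2 (new)  [load 135/200]
  150 → host 3 (new)  [load 150/200]
  60 → host 2  [load 195/200]
  30 → host 3  [load 180/200]
  45 → host 4 (new)  [load 45/200]
  65 → host 4  [load 110/200]
  140 → host 5 (new)  [load 140/200]
  135 → host 6 (new)  [load 135/200]
6 hosts opened.

6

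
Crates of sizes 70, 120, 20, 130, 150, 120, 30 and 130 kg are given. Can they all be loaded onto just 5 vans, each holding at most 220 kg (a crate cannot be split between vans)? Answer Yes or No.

A valid assignment using 5 vans:
  van 1: 150 + 70 = 220
  van 2: 130 + 30 + 20 = 180
  van 3: 130 = 130
  van 4: 120 = 120
  van 5: 120 = 120
Every load is within 220 kg, so 5 vans suffice.

Yes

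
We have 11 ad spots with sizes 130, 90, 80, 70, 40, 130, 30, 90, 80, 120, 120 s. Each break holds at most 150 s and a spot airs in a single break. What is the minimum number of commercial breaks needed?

8

Total = 130 + 130 + 120 + 120 + 90 + 90 + 80 + 80 + 70 + 40 + 30 = 980 s.
Lower bound: ⌈980/150⌉ = 7 commercial breaks.
Also, 8 ad spots each exceed 75 s, and no two of those can share a break, so at least 8 commercial breaks are needed.
A packing using 8 commercial breaks:
  break 1: 130 = 130
  break 2: 130 = 130
  break 3: 120 + 30 = 150
  break 4: 120 = 120
  break 5: 90 + 40 = 130
  break 6: 90 = 90
  break 7: 80 + 70 = 150
  break 8: 80 = 80
This matches the lower bound, so 8 is optimal.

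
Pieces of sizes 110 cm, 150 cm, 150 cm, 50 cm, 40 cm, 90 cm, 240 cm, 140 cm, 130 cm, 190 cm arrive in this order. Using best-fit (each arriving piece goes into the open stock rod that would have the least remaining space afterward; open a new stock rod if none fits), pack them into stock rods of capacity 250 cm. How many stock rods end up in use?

6

  110 → stock rod 1 (new)  [load 110/250]
  150 → stock rod 2 (new)  [load 150/250]
  150 → stock rod 3 (new)  [load 150/250]
  50 → stock rod 2  [load 200/250]
  40 → stock rod 2  [load 240/250]
  90 → stock rod 3  [load 240/250]
  240 → stock rod 4 (new)  [load 240/250]
  140 → stock rod 1  [load 250/250]
  130 → stock rod 5 (new)  [load 130/250]
  190 → stock rod 6 (new)  [load 190/250]
6 stock rods opened.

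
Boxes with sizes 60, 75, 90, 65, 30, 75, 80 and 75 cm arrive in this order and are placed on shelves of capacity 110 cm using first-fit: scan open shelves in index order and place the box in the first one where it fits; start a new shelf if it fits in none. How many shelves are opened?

  60 → shelf 1 (new)  [load 60/110]
  75 → shelf 2 (new)  [load 75/110]
  90 → shelf 3 (new)  [load 90/110]
  65 → shelf 4 (new)  [load 65/110]
  30 → shelf 1  [load 90/110]
  75 → shelf 5 (new)  [load 75/110]
  80 → shelf 6 (new)  [load 80/110]
  75 → shelf 7 (new)  [load 75/110]
7 shelves opened.

7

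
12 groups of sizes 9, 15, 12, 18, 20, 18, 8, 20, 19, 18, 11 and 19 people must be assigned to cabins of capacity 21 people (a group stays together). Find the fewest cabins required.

Total = 20 + 20 + 19 + 19 + 18 + 18 + 18 + 15 + 12 + 11 + 9 + 8 = 187 people.
Lower bound: ⌈187/21⌉ = 9 cabins.
Also, 10 groups each exceed 21/2 people, and no two of those can share a cabin, so at least 10 cabins are needed.
A packing using 10 cabins:
  cabin 1: 20 = 20
  cabin 2: 20 = 20
  cabin 3: 19 = 19
  cabin 4: 19 = 19
  cabin 5: 18 = 18
  cabin 6: 18 = 18
  cabin 7: 18 = 18
  cabin 8: 15 = 15
  cabin 9: 12 + 9 = 21
  cabin 10: 11 + 8 = 19
This matches the lower bound, so 10 is optimal.

10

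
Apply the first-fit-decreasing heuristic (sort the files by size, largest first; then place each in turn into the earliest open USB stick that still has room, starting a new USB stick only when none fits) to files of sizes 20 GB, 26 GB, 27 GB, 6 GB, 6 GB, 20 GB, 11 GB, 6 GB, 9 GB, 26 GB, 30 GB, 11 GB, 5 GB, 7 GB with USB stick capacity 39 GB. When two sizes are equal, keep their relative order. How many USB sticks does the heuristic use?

6

Sorted descending: 30, 27, 26, 26, 20, 20, 11, 11, 9, 7, 6, 6, 6, 5.
  30 → USB stick 1 (new)  [load 30/39]
  27 → USB stick 2 (new)  [load 27/39]
  26 → USB stick 3 (new)  [load 26/39]
  26 → USB stick 4 (new)  [load 26/39]
  20 → USB stick 5 (new)  [load 20/39]
  20 → USB stick 6 (new)  [load 20/39]
  11 → USB stick 2  [load 38/39]
  11 → USB stick 3  [load 37/39]
  9 → USB stick 1  [load 39/39]
  7 → USB stick 4  [load 33/39]
  6 → USB stick 4  [load 39/39]
  6 → USB stick 5  [load 26/39]
  6 → USB stick 5  [load 32/39]
  5 → USB stick 5  [load 37/39]
6 USB sticks opened.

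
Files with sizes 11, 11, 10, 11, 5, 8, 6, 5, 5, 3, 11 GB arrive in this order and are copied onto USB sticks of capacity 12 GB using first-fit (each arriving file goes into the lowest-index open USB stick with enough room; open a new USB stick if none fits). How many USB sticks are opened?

8

  11 → USB stick 1 (new)  [load 11/12]
  11 → USB stick 2 (new)  [load 11/12]
  10 → USB stick 3 (new)  [load 10/12]
  11 → USB stick 4 (new)  [load 11/12]
  5 → USB stick 5 (new)  [load 5/12]
  8 → USB stick 6 (new)  [load 8/12]
  6 → USB stick 5  [load 11/12]
  5 → USB stick 7 (new)  [load 5/12]
  5 → USB stick 7  [load 10/12]
  3 → USB stick 6  [load 11/12]
  11 → USB stick 8 (new)  [load 11/12]
8 USB sticks opened.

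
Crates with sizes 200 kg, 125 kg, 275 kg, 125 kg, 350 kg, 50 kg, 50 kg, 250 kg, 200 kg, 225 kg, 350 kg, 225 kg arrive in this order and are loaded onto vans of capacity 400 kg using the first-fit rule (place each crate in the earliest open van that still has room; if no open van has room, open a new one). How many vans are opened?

8

  200 → van 1 (new)  [load 200/400]
  125 → van 1  [load 325/400]
  275 → van 2 (new)  [load 275/400]
  125 → van 2  [load 400/400]
  350 → van 3 (new)  [load 350/400]
  50 → van 1  [load 375/400]
  50 → van 3  [load 400/400]
  250 → van 4 (new)  [load 250/400]
  200 → van 5 (new)  [load 200/400]
  225 → van 6 (new)  [load 225/400]
  350 → van 7 (new)  [load 350/400]
  225 → van 8 (new)  [load 225/400]
8 vans opened.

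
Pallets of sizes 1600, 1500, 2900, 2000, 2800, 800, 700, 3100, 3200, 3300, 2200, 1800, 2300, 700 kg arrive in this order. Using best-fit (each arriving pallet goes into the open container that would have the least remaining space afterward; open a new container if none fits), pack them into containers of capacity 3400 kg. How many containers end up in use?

10

  1600 → container 1 (new)  [load 1600/3400]
  1500 → container 1  [load 3100/3400]
  2900 → container 2 (new)  [load 2900/3400]
  2000 → container 3 (new)  [load 2000/3400]
  2800 → container 4 (new)  [load 2800/3400]
  800 → container 3  [load 2800/3400]
  700 → container 5 (new)  [load 700/3400]
  3100 → container 6 (new)  [load 3100/3400]
  3200 → container 7 (new)  [load 3200/3400]
  3300 → container 8 (new)  [load 3300/3400]
  2200 → container 5  [load 2900/3400]
  1800 → container 9 (new)  [load 1800/3400]
  2300 → container 10 (new)  [load 2300/3400]
  700 → container 10  [load 3000/3400]
10 containers opened.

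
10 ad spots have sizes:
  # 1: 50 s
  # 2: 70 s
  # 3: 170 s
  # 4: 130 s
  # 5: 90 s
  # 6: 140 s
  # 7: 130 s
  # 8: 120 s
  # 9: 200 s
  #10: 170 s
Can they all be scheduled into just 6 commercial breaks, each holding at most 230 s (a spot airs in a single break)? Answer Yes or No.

Total = 1270 s; ⌈1270/230⌉ = 6.
7 ad spots each exceed half the capacity and cannot share a break, forcing at least 7 commercial breaks.
At least 7 commercial breaks are required, but only 6 are allowed.

No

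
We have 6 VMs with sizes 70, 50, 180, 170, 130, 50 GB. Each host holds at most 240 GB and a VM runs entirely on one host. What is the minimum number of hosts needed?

3

Total = 180 + 170 + 130 + 70 + 50 + 50 = 650 GB.
Lower bound: ⌈650/240⌉ = 3 hosts.
A packing using 3 hosts:
  host 1: 180 + 50 = 230
  host 2: 170 + 70 = 240
  host 3: 130 + 50 = 180
This matches the lower bound, so 3 is optimal.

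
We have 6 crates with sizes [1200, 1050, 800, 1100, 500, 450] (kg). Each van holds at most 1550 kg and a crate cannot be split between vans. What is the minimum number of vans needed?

Total = 1200 + 1100 + 1050 + 800 + 500 + 450 = 5100 kg.
Lower bound: ⌈5100/1550⌉ = 4 vans.
A packing using 4 vans:
  van 1: 1200 = 1200
  van 2: 1100 + 450 = 1550
  van 3: 1050 + 500 = 1550
  van 4: 800 = 800
This matches the lower bound, so 4 is optimal.

4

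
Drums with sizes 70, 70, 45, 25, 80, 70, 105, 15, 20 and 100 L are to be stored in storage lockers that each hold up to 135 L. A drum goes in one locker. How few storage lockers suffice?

Total = 105 + 100 + 80 + 70 + 70 + 70 + 45 + 25 + 20 + 15 = 600 L.
Lower bound: ⌈600/135⌉ = 5 storage lockers.
Also, 6 drums each exceed 135/2 L, and no two of those can share a locker, so at least 6 storage lockers are needed.
A packing using 6 storage lockers:
  locker 1: 105 + 25 = 130
  locker 2: 100 + 20 + 15 = 135
  locker 3: 80 + 45 = 125
  locker 4: 70 = 70
  locker 5: 70 = 70
  locker 6: 70 = 70
This matches the lower bound, so 6 is optimal.

6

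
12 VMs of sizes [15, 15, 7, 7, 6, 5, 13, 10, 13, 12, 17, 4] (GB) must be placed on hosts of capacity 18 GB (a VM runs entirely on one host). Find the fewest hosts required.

8

Total = 17 + 15 + 15 + 13 + 13 + 12 + 10 + 7 + 7 + 6 + 5 + 4 = 124 GB.
Lower bound: ⌈124/18⌉ = 7 hosts.
A packing using 8 hosts:
  host 1: 17 = 17
  host 2: 15 = 15
  host 3: 15 = 15
  host 4: 13 + 5 = 18
  host 5: 13 + 4 = 17
  host 6: 12 + 6 = 18
  host 7: 10 + 7 = 17
  host 8: 7 = 7
No arrangement into 7 hosts stays within capacity, so 8 is optimal.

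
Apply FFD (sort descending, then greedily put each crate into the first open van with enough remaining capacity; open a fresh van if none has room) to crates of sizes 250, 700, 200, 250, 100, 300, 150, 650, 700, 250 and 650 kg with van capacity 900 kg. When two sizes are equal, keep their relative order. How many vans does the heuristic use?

5

Sorted descending: 700, 700, 650, 650, 300, 250, 250, 250, 200, 150, 100.
  700 → van 1 (new)  [load 700/900]
  700 → van 2 (new)  [load 700/900]
  650 → van 3 (new)  [load 650/900]
  650 → van 4 (new)  [load 650/900]
  300 → van 5 (new)  [load 300/900]
  250 → van 3  [load 900/900]
  250 → van 4  [load 900/900]
  250 → van 5  [load 550/900]
  200 → van 1  [load 900/900]
  150 → van 2  [load 850/900]
  100 → van 5  [load 650/900]
5 vans opened.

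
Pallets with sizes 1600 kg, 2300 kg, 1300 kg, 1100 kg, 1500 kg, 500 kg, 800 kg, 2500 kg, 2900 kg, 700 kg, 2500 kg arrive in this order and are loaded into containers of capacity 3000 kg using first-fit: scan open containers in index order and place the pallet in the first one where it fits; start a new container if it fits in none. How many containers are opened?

  1600 → container 1 (new)  [load 1600/3000]
  2300 → container 2 (new)  [load 2300/3000]
  1300 → container 1  [load 2900/3000]
  1100 → container 3 (new)  [load 1100/3000]
  1500 → container 3  [load 2600/3000]
  500 → container 2  [load 2800/3000]
  800 → container 4 (new)  [load 800/3000]
  2500 → container 5 (new)  [load 2500/3000]
  2900 → container 6 (new)  [load 2900/3000]
  700 → container 4  [load 1500/3000]
  2500 → container 7 (new)  [load 2500/3000]
7 containers opened.

7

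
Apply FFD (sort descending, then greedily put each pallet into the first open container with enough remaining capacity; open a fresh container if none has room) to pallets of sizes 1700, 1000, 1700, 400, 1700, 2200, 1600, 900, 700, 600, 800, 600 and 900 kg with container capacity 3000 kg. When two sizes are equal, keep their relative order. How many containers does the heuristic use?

6

Sorted descending: 2200, 1700, 1700, 1700, 1600, 1000, 900, 900, 800, 700, 600, 600, 400.
  2200 → container 1 (new)  [load 2200/3000]
  1700 → container 2 (new)  [load 1700/3000]
  1700 → container 3 (new)  [load 1700/3000]
  1700 → container 4 (new)  [load 1700/3000]
  1600 → container 5 (new)  [load 1600/3000]
  1000 → container 2  [load 2700/3000]
  900 → container 3  [load 2600/3000]
  900 → container 4  [load 2600/3000]
  800 → container 1  [load 3000/3000]
  700 → container 5  [load 2300/3000]
  600 → container 5  [load 2900/3000]
  600 → container 6 (new)  [load 600/3000]
  400 → container 3  [load 3000/3000]
6 containers opened.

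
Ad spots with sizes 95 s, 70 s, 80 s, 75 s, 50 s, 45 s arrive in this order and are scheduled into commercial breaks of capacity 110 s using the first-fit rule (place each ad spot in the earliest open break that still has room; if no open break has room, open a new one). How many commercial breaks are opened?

5

  95 → break 1 (new)  [load 95/110]
  70 → break 2 (new)  [load 70/110]
  80 → break 3 (new)  [load 80/110]
  75 → break 4 (new)  [load 75/110]
  50 → break 5 (new)  [load 50/110]
  45 → break 5  [load 95/110]
5 commercial breaks opened.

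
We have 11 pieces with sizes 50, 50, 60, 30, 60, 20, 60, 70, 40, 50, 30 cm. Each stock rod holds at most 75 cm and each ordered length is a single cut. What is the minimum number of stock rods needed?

9

Total = 70 + 60 + 60 + 60 + 50 + 50 + 50 + 40 + 30 + 30 + 20 = 520 cm.
Lower bound: ⌈520/75⌉ = 7 stock rods.
Also, 8 pieces each exceed 75/2 cm, and no two of those can share a stock rod, so at least 8 stock rods are needed.
A packing using 9 stock rods:
  stock rod 1: 70 = 70
  stock rod 2: 60 = 60
  stock rod 3: 60 = 60
  stock rod 4: 60 = 60
  stock rod 5: 50 + 20 = 70
  stock rod 6: 50 = 50
  stock rod 7: 50 = 50
  stock rod 8: 40 + 30 = 70
  stock rod 9: 30 = 30
No arrangement into 8 stock rods stays within capacity, so 9 is optimal.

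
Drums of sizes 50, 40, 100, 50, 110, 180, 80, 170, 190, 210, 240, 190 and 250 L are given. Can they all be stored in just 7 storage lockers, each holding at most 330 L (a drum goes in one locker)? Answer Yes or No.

Yes

A valid assignment using 7 storage lockers:
  locker 1: 250 + 80 = 330
  locker 2: 240 + 50 + 40 = 330
  locker 3: 210 + 110 = 320
  locker 4: 190 + 100 = 290
  locker 5: 190 + 50 = 240
  locker 6: 180 = 180
  locker 7: 170 = 170
Every load is within 330 L, so 7 storage lockers suffice.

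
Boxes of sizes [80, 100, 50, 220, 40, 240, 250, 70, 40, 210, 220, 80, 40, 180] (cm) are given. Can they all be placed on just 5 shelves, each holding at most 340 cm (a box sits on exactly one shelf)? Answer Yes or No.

No

Total = 1820 cm; ⌈1820/340⌉ = 6.
At least 6 shelves are required, but only 5 are allowed.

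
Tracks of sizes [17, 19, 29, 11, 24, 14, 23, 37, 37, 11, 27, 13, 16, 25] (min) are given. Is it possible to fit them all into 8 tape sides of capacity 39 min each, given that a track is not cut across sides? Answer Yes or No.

Total = 303 min; ⌈303/39⌉ = 8.
The bound of 8 does not rule out 8, but exhaustive search shows no assignment into 8 tape sides of capacity 39 min exists — the minimum is 9.

No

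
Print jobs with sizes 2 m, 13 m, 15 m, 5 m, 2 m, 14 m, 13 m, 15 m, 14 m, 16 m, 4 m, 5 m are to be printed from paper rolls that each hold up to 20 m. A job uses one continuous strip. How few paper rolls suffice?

7

Total = 16 + 15 + 15 + 14 + 14 + 13 + 13 + 5 + 5 + 4 + 2 + 2 = 118 m.
Lower bound: ⌈118/20⌉ = 6 paper rolls.
Also, 7 print jobs each exceed 10 m, and no two of those can share a roll, so at least 7 paper rolls are needed.
A packing using 7 paper rolls:
  roll 1: 16 + 4 = 20
  roll 2: 15 + 5 = 20
  roll 3: 15 + 5 = 20
  roll 4: 14 + 2 + 2 = 18
  roll 5: 14 = 14
  roll 6: 13 = 13
  roll 7: 13 = 13
This matches the lower bound, so 7 is optimal.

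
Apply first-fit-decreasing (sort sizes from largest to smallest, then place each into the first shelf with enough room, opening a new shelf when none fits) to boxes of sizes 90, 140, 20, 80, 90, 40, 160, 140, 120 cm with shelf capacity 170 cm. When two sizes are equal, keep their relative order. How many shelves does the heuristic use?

6

Sorted descending: 160, 140, 140, 120, 90, 90, 80, 40, 20.
  160 → shelf 1 (new)  [load 160/170]
  140 → shelf 2 (new)  [load 140/170]
  140 → shelf 3 (new)  [load 140/170]
  120 → shelf 4 (new)  [load 120/170]
  90 → shelf 5 (new)  [load 90/170]
  90 → shelf 6 (new)  [load 90/170]
  80 → shelf 5  [load 170/170]
  40 → shelf 4  [load 160/170]
  20 → shelf 2  [load 160/170]
6 shelves opened.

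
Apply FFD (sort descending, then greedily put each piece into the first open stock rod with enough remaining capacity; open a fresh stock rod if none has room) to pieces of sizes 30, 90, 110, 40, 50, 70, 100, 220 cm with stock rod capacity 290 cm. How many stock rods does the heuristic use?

Sorted descending: 220, 110, 100, 90, 70, 50, 40, 30.
  220 → stock rod 1 (new)  [load 220/290]
  110 → stock rod 2 (new)  [load 110/290]
  100 → stock rod 2  [load 210/290]
  90 → stock rod 3 (new)  [load 90/290]
  70 → stock rod 1  [load 290/290]
  50 → stock rod 2  [load 260/290]
  40 → stock rod 3  [load 130/290]
  30 → stock rod 2  [load 290/290]
3 stock rods opened.

3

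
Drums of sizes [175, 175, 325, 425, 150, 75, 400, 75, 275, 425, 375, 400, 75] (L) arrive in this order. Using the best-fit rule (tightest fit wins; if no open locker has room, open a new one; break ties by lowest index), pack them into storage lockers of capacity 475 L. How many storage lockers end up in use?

8

  175 → locker 1 (new)  [load 175/475]
  175 → locker 1  [load 350/475]
  325 → locker 2 (new)  [load 325/475]
  425 → locker 3 (new)  [load 425/475]
  150 → locker 2  [load 475/475]
  75 → locker 1  [load 425/475]
  400 → locker 4 (new)  [load 400/475]
  75 → locker 4  [load 475/475]
  275 → locker 5 (new)  [load 275/475]
  425 → locker 6 (new)  [load 425/475]
  375 → locker 7 (new)  [load 375/475]
  400 → locker 8 (new)  [load 400/475]
  75 → locker 8  [load 475/475]
8 storage lockers opened.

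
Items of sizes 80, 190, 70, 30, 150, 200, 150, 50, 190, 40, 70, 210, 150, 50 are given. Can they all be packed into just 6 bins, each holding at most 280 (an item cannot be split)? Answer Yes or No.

Total = 1630; ⌈1630/280⌉ = 6.
7 items each exceed half the capacity and cannot share a bin, forcing at least 7 bins.
At least 7 bins are required, but only 6 are allowed.

No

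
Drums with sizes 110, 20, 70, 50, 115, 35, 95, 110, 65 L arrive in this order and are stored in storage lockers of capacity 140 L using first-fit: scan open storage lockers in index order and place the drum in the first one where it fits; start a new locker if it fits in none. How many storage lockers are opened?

  110 → locker 1 (new)  [load 110/140]
  20 → locker 1  [load 130/140]
  70 → locker 2 (new)  [load 70/140]
  50 → locker 2  [load 120/140]
  115 → locker 3 (new)  [load 115/140]
  35 → locker 4 (new)  [load 35/140]
  95 → locker 4  [load 130/140]
  110 → locker 5 (new)  [load 110/140]
  65 → locker 6 (new)  [load 65/140]
6 storage lockers opened.

6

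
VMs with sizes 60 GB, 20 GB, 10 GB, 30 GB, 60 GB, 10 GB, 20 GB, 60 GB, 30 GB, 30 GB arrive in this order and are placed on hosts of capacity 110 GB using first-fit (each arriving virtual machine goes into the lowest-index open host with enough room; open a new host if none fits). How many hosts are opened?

4

  60 → host 1 (new)  [load 60/110]
  20 → host 1  [load 80/110]
  10 → host 1  [load 90/110]
  30 → host 2 (new)  [load 30/110]
  60 → host 2  [load 90/110]
  10 → host 1  [load 100/110]
  20 → host 2  [load 110/110]
  60 → host 3 (new)  [load 60/110]
  30 → host 3  [load 90/110]
  30 → host 4 (new)  [load 30/110]
4 hosts opened.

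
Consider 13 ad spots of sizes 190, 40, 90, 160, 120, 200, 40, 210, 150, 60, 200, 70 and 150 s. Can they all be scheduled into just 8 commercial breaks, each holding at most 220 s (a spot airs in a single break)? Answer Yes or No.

No

Total = 1680 s; ⌈1680/220⌉ = 8.
The bound of 8 does not rule out 8, but exhaustive search shows no assignment into 8 commercial breaks of capacity 220 s exists — the minimum is 9.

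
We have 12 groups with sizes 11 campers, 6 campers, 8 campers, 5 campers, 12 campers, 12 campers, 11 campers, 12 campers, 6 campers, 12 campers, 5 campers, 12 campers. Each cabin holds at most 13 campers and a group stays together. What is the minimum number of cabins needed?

Total = 12 + 12 + 12 + 12 + 12 + 11 + 11 + 8 + 6 + 6 + 5 + 5 = 112 campers.
Lower bound: ⌈112/13⌉ = 9 cabins.
A packing using 10 cabins:
  cabin 1: 12 = 12
  cabin 2: 12 = 12
  cabin 3: 12 = 12
  cabin 4: 12 = 12
  cabin 5: 12 = 12
  cabin 6: 11 = 11
  cabin 7: 11 = 11
  cabin 8: 8 + 5 = 13
  cabin 9: 6 + 6 = 12
  cabin 10: 5 = 5
No arrangement into 9 cabins stays within capacity, so 10 is optimal.

10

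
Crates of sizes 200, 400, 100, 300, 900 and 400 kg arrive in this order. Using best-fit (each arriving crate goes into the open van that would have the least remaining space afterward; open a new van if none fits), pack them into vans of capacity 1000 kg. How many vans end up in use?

3

  200 → van 1 (new)  [load 200/1000]
  400 → van 1  [load 600/1000]
  100 → van 1  [load 700/1000]
  300 → van 1  [load 1000/1000]
  900 → van 2 (new)  [load 900/1000]
  400 → van 3 (new)  [load 400/1000]
3 vans opened.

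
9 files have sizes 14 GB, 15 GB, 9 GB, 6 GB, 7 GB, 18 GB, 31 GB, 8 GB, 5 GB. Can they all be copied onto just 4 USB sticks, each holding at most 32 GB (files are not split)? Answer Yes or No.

Yes

A valid assignment using 4 USB sticks:
  USB stick 1: 31 = 31
  USB stick 2: 18 + 14 = 32
  USB stick 3: 15 + 9 + 8 = 32
  USB stick 4: 7 + 6 + 5 = 18
Every load is within 32 GB, so 4 USB sticks suffice.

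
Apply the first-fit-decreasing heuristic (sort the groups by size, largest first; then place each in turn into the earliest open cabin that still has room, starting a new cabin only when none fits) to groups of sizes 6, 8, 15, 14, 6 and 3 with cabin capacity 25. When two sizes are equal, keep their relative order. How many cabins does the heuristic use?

Sorted descending: 15, 14, 8, 6, 6, 3.
  15 → cabin 1 (new)  [load 15/25]
  14 → cabin 2 (new)  [load 14/25]
  8 → cabin 1  [load 23/25]
  6 → cabin 2  [load 20/25]
  6 → cabin 3 (new)  [load 6/25]
  3 → cabin 2  [load 23/25]
3 cabins opened.

3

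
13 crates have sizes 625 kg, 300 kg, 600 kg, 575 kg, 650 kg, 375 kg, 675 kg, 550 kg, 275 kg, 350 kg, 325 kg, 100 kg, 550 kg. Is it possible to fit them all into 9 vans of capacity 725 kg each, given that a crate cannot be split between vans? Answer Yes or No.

Total = 5950 kg; ⌈5950/725⌉ = 9.
The bound of 9 does not rule out 9, but exhaustive search shows no assignment into 9 vans of capacity 725 kg exists — the minimum is 10.

No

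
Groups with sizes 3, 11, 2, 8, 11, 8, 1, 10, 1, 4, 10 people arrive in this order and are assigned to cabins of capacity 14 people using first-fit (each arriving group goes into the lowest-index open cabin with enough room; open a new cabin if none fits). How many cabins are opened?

6

  3 → cabin 1 (new)  [load 3/14]
  11 → cabin 1  [load 14/14]
  2 → cabin 2 (new)  [load 2/14]
  8 → cabin 2  [load 10/14]
  11 → cabin 3 (new)  [load 11/14]
  8 → cabin 4 (new)  [load 8/14]
  1 → cabin 2  [load 11/14]
  10 → cabin 5 (new)  [load 10/14]
  1 → cabin 2  [load 12/14]
  4 → cabin 4  [load 12/14]
  10 → cabin 6 (new)  [load 10/14]
6 cabins opened.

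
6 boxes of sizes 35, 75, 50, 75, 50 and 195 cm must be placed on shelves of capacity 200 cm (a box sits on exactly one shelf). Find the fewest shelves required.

Total = 195 + 75 + 75 + 50 + 50 + 35 = 480 cm.
Lower bound: ⌈480/200⌉ = 3 shelves.
A packing using 3 shelves:
  shelf 1: 195 = 195
  shelf 2: 75 + 75 + 50 = 200
  shelf 3: 50 + 35 = 85
This matches the lower bound, so 3 is optimal.

3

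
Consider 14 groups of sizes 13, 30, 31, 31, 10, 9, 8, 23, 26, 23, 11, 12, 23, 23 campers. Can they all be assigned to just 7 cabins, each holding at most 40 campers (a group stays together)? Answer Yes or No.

Total = 273 campers; ⌈273/40⌉ = 7.
8 groups each exceed half the capacity and cannot share a cabin, forcing at least 8 cabins.
At least 8 cabins are required, but only 7 are allowed.

No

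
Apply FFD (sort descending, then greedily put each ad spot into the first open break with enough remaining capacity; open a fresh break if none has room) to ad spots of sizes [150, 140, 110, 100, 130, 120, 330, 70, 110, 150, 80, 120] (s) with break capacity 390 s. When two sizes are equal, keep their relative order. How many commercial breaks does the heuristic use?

5

Sorted descending: 330, 150, 150, 140, 130, 120, 120, 110, 110, 100, 80, 70.
  330 → break 1 (new)  [load 330/390]
  150 → break 2 (new)  [load 150/390]
  150 → break 2  [load 300/390]
  140 → break 3 (new)  [load 140/390]
  130 → break 3  [load 270/390]
  120 → break 3  [load 390/390]
  120 → break 4 (new)  [load 120/390]
  110 → break 4  [load 230/390]
  110 → break 4  [load 340/390]
  100 → break 5 (new)  [load 100/390]
  80 → break 2  [load 380/390]
  70 → break 5  [load 170/390]
5 commercial breaks opened.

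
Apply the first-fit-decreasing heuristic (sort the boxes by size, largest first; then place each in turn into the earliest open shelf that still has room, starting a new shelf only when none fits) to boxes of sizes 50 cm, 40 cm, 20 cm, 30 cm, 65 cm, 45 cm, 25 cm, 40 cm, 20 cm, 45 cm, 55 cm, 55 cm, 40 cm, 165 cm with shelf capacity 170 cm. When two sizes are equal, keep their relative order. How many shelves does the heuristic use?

Sorted descending: 165, 65, 55, 55, 50, 45, 45, 40, 40, 40, 30, 25, 20, 20.
  165 → shelf 1 (new)  [load 165/170]
  65 → shelf 2 (new)  [load 65/170]
  55 → shelf 2  [load 120/170]
  55 → shelf 3 (new)  [load 55/170]
  50 → shelf 2  [load 170/170]
  45 → shelf 3  [load 100/170]
  45 → shelf 3  [load 145/170]
  40 → shelf 4 (new)  [load 40/170]
  40 → shelf 4  [load 80/170]
  40 → shelf 4  [load 120/170]
  30 → shelf 4  [load 150/170]
  25 → shelf 3  [load 170/170]
  20 → shelf 4  [load 170/170]
  20 → shelf 5 (new)  [load 20/170]
5 shelves opened.

5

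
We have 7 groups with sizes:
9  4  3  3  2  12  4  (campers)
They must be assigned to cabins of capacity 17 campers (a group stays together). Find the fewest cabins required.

Total = 12 + 9 + 4 + 4 + 3 + 3 + 2 = 37 campers.
Lower bound: ⌈37/17⌉ = 3 cabins.
A packing using 3 cabins:
  cabin 1: 12 + 4 = 16
  cabin 2: 9 + 4 + 3 = 16
  cabin 3: 3 + 2 = 5
This matches the lower bound, so 3 is optimal.

3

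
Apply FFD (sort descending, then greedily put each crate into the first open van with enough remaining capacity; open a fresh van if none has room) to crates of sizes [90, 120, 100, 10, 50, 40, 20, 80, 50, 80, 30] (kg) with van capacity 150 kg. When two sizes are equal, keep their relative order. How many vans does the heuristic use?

5

Sorted descending: 120, 100, 90, 80, 80, 50, 50, 40, 30, 20, 10.
  120 → van 1 (new)  [load 120/150]
  100 → van 2 (new)  [load 100/150]
  90 → van 3 (new)  [load 90/150]
  80 → van 4 (new)  [load 80/150]
  80 → van 5 (new)  [load 80/150]
  50 → van 2  [load 150/150]
  50 → van 3  [load 140/150]
  40 → van 4  [load 120/150]
  30 → van 1  [load 150/150]
  20 → van 4  [load 140/150]
  10 → van 3  [load 150/150]
5 vans opened.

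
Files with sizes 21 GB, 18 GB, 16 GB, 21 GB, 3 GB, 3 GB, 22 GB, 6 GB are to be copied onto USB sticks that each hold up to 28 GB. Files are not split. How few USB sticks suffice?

5

Total = 22 + 21 + 21 + 18 + 16 + 6 + 3 + 3 = 110 GB.
Lower bound: ⌈110/28⌉ = 4 USB sticks.
Also, 5 files each exceed 14 GB, and no two of those can share a USB stick, so at least 5 USB sticks are needed.
A packing using 5 USB sticks:
  USB stick 1: 22 + 6 = 28
  USB stick 2: 21 + 3 + 3 = 27
  USB stick 3: 21 = 21
  USB stick 4: 18 = 18
  USB stick 5: 16 = 16
This matches the lower bound, so 5 is optimal.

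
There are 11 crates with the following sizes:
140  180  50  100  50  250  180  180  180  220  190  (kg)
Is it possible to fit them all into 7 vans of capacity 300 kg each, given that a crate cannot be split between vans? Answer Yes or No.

No

Total = 1720 kg; ⌈1720/300⌉ = 6.
7 crates each exceed half the capacity and cannot share a van, forcing at least 7 vans.
The bound of 7 does not rule out 7, but exhaustive search shows no assignment into 7 vans of capacity 300 kg exists — the minimum is 8.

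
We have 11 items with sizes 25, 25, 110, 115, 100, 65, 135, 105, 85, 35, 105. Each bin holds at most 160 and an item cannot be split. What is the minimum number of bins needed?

Total = 135 + 115 + 110 + 105 + 105 + 100 + 85 + 65 + 35 + 25 + 25 = 905.
Lower bound: ⌈905/160⌉ = 6 bins.
Also, 7 items each exceed 80, and no two of those can share a bin, so at least 7 bins are needed.
A packing using 7 bins:
  bin 1: 135 + 25 = 160
  bin 2: 115 + 35 = 150
  bin 3: 110 + 25 = 135
  bin 4: 105 = 105
  bin 5: 105 = 105
  bin 6: 100 = 100
  bin 7: 85 + 65 = 150
This matches the lower bound, so 7 is optimal.

7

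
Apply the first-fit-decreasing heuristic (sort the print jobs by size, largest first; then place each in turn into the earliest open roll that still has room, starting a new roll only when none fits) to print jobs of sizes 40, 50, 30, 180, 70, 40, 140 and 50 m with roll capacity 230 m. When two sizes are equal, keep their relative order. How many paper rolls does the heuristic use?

3

Sorted descending: 180, 140, 70, 50, 50, 40, 40, 30.
  180 → roll 1 (new)  [load 180/230]
  140 → roll 2 (new)  [load 140/230]
  70 → roll 2  [load 210/230]
  50 → roll 1  [load 230/230]
  50 → roll 3 (new)  [load 50/230]
  40 → roll 3  [load 90/230]
  40 → roll 3  [load 130/230]
  30 → roll 3  [load 160/230]
3 paper rolls opened.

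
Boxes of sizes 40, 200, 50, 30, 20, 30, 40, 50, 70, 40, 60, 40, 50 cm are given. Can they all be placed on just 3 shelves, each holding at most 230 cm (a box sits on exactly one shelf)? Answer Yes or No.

Total = 720 cm; ⌈720/230⌉ = 4.
At least 4 shelves are required, but only 3 are allowed.

No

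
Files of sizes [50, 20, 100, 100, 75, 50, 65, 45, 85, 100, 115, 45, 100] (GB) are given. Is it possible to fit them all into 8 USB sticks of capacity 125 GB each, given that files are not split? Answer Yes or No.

No

Total = 950 GB; ⌈950/125⌉ = 8.
The bound of 8 does not rule out 8, but exhaustive search shows no assignment into 8 USB sticks of capacity 125 GB exists — the minimum is 9.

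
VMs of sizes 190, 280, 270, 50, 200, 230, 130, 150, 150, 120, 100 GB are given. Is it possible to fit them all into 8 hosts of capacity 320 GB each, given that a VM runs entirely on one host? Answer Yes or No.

Yes

A valid assignment using 7 hosts:
  host 1: 280 = 280
  host 2: 270 + 50 = 320
  host 3: 230 = 230
  host 4: 200 + 120 = 320
  host 5: 190 + 130 = 320
  host 6: 150 + 150 = 300
  host 7: 100 = 100
That uses only 7 ≤ 8, so 8 hosts are enough.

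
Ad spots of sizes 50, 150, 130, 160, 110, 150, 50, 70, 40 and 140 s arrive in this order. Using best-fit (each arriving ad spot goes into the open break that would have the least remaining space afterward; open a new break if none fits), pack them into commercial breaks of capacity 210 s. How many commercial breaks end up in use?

  50 → break 1 (new)  [load 50/210]
  150 → break 1  [load 200/210]
  130 → break 2 (new)  [load 130/210]
  160 → break 3 (new)  [load 160/210]
  110 → break 4 (new)  [load 110/210]
  150 → break 5 (new)  [load 150/210]
  50 → break 3  [load 210/210]
  70 → break 2  [load 200/210]
  40 → break 5  [load 190/210]
  140 → break 6 (new)  [load 140/210]
6 commercial breaks opened.

6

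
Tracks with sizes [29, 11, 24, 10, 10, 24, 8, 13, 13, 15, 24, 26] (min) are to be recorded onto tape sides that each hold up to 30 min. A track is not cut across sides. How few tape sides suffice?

Total = 29 + 26 + 24 + 24 + 24 + 15 + 13 + 13 + 11 + 10 + 10 + 8 = 207 min.
Lower bound: ⌈207/30⌉ = 7 tape sides.
A packing using 8 tape sides:
  side 1: 29 = 29
  side 2: 26 = 26
  side 3: 24 = 24
  side 4: 24 = 24
  side 5: 24 = 24
  side 6: 15 + 13 = 28
  side 7: 13 + 11 = 24
  side 8: 10 + 10 + 8 = 28
No arrangement into 7 tape sides stays within capacity, so 8 is optimal.

8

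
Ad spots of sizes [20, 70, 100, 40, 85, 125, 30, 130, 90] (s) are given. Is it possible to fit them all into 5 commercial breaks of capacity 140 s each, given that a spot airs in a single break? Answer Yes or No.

No

Total = 690 s; ⌈690/140⌉ = 5.
The bound of 5 does not rule out 5, but exhaustive search shows no assignment into 5 commercial breaks of capacity 140 s exists — the minimum is 6.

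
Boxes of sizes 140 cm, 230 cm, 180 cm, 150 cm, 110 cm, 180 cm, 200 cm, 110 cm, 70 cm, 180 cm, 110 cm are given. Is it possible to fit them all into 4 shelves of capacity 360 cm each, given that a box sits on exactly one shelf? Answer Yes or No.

Total = 1660 cm; ⌈1660/360⌉ = 5.
At least 5 shelves are required, but only 4 are allowed.

No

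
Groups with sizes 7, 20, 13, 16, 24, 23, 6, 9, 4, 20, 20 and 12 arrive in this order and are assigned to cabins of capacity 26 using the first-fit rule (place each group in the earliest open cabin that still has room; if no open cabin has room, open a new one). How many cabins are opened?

  7 → cabin 1 (new)  [load 7/26]
  20 → cabin 2 (new)  [load 20/26]
  13 → cabin 1  [load 20/26]
  16 → cabin 3 (new)  [load 16/26]
  24 → cabin 4 (new)  [load 24/26]
  23 → cabin 5 (new)  [load 23/26]
  6 → cabin 1  [load 26/26]
  9 → cabin 3  [load 25/26]
  4 → cabin 2  [load 24/26]
  20 → cabin 6 (new)  [load 20/26]
  20 → cabin 7 (new)  [load 20/26]
  12 → cabin 8 (new)  [load 12/26]
8 cabins opened.

8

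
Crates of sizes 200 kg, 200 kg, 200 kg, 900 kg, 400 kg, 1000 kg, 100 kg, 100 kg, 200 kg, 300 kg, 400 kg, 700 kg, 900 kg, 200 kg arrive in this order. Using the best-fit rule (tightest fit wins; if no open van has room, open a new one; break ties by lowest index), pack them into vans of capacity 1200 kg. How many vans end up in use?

  200 → van 1 (new)  [load 200/1200]
  200 → van 1  [load 400/1200]
  200 → van 1  [load 600/1200]
  900 → van 2 (new)  [load 900/1200]
  400 → van 1  [load 1000/1200]
  1000 → van 3 (new)  [load 1000/1200]
  100 → van 1  [load 1100/1200]
  100 → van 1  [load 1200/1200]
  200 → van 3  [load 1200/1200]
  300 → van 2  [load 1200/1200]
  400 → van 4 (new)  [load 400/1200]
  700 → van 4  [load 1100/1200]
  900 → van 5 (new)  [load 900/1200]
  200 → van 5  [load 1100/1200]
5 vans opened.

5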